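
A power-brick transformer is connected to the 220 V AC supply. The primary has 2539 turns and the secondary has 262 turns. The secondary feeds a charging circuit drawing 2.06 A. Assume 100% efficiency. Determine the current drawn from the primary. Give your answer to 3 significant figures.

I_p ≈ 0.213 A

For an ideal transformer I_p N_p = I_s N_s, so I_p = 2.06 × 262/2539 = 0.213 A.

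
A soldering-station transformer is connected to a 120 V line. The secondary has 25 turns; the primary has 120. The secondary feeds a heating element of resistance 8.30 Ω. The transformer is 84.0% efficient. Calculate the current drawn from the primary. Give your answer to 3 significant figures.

V_s = 120 × 25/120 = 25.000 V.
I_s = V_s/R = 25.000/8.30 = 3.0120 A.
P_out = V_s I_s = 25.000 × 3.0120 = 75.301 W.
P_in = P_out/η = 75.301/0.840 = 89.644 W.
I_p = P_in/V_p = 89.644/120 = 0.747 A.

I_p ≈ 0.747 A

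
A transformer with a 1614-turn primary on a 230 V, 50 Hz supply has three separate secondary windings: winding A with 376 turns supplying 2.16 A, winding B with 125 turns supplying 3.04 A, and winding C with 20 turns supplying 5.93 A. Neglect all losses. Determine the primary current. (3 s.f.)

I_p ≈ 0.812 A

V_A = 230 × 376/1614 = 53.581 V; V_B = 230 × 125/1614 = 17.813 V; V_C = 230 × 20/1614 = 2.8501 V.
P_out = V_A I_A + V_B I_B + V_C I_C = 53.581×2.16 + 17.813×3.04 + 2.8501×5.93 = 115.74 + 54.151 + 16.901 = 186.79 W.
Ideal ⇒ P_in = P_out, so I_p = P_out/V_p = 186.79/230 = 0.812 A.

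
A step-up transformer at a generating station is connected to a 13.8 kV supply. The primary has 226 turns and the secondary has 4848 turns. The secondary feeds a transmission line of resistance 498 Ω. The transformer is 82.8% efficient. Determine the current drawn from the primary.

V_s = 13800 × 4848/226 = 296030 V.
I_s = V_s/R = 296030/498 = 594.43 A.
P_out = V_s I_s = 296030 × 594.43 = 1.7597×10^8 W.
P_in = P_out/η = 1.7597×10^8/0.828 = 2.1252×10^8 W.
I_p = P_in/V_p = 2.1252×10^8/13800 = 15400 A.

I_p ≈ 15400 A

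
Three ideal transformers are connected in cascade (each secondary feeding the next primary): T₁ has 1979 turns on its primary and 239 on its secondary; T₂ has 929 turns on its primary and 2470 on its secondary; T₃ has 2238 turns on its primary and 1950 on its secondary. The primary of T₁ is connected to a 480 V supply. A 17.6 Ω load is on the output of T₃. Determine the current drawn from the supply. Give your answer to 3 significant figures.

I_supply ≈ 2.13 A

After T₁: V = 480.00 × 239/1979 = 57.969 V.
After T₂: V = 57.969 × 2470/929 = 154.13 V.
After T₃: V = 154.13 × 1950/2238 = 134.29 V.
I_load = 134.29/17.6 = 7.6302 A, so P_out = 134.29 × 7.6302 = 1024.7 W.
All ideal ⇒ P_in = P_out, so I_supply = 1024.7/480 = 2.13 A.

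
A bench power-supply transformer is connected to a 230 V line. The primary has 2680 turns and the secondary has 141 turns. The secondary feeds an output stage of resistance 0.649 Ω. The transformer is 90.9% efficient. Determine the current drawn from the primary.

I_p ≈ 1.08 A

V_s = 230 × 141/2680 = 12.101 V.
I_s = V_s/R = 12.101/0.649 = 18.645 A.
P_out = V_s I_s = 12.101 × 18.645 = 225.62 W.
P_in = P_out/η = 225.62/0.909 = 248.21 W.
I_p = P_in/V_p = 248.21/230 = 1.08 A.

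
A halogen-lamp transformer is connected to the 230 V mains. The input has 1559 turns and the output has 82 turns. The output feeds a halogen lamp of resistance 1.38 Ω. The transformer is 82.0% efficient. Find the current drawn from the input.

V_out = 230 × 82/1559 = 12.097 V.
I_out = V_out/R = 12.097/1.38 = 8.7663 A.
P_out = V_out I_out = 12.097 × 8.7663 = 106.05 W.
P_in = P_out/η = 106.05/0.820 = 129.33 W.
I_in = P_in/V_in = 129.33/230 = 0.562 A.

I_in ≈ 0.562 A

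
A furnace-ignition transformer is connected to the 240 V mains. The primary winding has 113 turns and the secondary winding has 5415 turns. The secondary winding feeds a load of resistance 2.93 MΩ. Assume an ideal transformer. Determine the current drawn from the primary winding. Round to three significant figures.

I_p ≈ 0.188 A

V_s = V_p × N_s/N_p = 240 × 5415/113 = 11501 V.
I_s = V_s/R = 11501/(2.93×10^6) = 0.0039252 A.
For an ideal transformer I_p N_p = I_s N_s, so I_p = 0.0039252 × 5415/113 = 0.188 A.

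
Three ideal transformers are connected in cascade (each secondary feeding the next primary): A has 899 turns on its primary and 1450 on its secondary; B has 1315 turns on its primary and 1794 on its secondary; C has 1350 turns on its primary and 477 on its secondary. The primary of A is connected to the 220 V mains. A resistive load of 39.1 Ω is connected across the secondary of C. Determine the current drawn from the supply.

Secondary of A: V = 220.00 × 1450/899 = 354.84 V.
Secondary of B: V = 354.84 × 1794/1315 = 484.09 V.
Secondary of C: V = 484.09 × 477/1350 = 171.05 V.
I_load = 171.05/39.1 = 4.3746 A, so P_out = 171.05 × 4.3746 = 748.25 W.
All ideal ⇒ P_in = P_out, so I_supply = 748.25/220 = 3.40 A.

I_supply ≈ 3.40 A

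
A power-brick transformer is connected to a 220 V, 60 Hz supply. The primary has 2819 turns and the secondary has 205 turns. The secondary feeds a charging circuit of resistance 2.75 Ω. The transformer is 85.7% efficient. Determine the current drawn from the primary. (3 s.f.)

V_s = 220 × 205/2819 = 15.999 V.
I_s = V_s/R = 15.999/2.75 = 5.8177 A.
P_out = V_s I_s = 15.999 × 5.8177 = 93.074 W.
P_in = P_out/η = 93.074/0.857 = 108.60 W.
I_p = P_in/V_p = 108.60/220 = 0.494 A.

I_p ≈ 0.494 A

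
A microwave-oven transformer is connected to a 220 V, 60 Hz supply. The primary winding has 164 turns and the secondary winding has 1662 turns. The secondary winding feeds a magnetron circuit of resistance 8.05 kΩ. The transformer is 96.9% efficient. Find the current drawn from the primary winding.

I_p ≈ 2.90 A

V_s = 220 × 1662/164 = 2229.5 V.
I_s = V_s/R = 2229.5/8050 = 0.27696 A.
P_out = V_s I_s = 2229.5 × 0.27696 = 617.48 W.
P_in = P_out/η = 617.48/0.969 = 637.24 W.
I_p = P_in/V_p = 637.24/220 = 2.90 A.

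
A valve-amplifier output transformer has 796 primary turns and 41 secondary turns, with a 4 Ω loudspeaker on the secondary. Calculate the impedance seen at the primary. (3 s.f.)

Z_p ≈ 1510 Ω

Z_p = (N_p/N_s)² × Z_s = (796/41)² × 4 = 1510 Ω.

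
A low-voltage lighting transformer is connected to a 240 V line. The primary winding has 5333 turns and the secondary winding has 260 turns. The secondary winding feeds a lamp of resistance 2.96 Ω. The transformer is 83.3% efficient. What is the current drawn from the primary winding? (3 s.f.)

I_p ≈ 0.231 A

V_s = 240 × 260/5333 = 11.701 V.
I_s = V_s/R = 11.701/2.96 = 3.9529 A.
P_out = V_s I_s = 11.701 × 3.9529 = 46.252 W.
P_in = P_out/η = 46.252/0.833 = 55.525 W.
I_p = P_in/V_p = 55.525/240 = 0.231 A.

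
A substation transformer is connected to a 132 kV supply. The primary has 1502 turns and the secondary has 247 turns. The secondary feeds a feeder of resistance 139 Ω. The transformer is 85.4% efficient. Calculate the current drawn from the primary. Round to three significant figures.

V_s = 132000 × 247/1502 = 21707 V.
I_s = V_s/R = 21707/139 = 156.17 A.
P_out = V_s I_s = 21707 × 156.17 = 3.3899×10^6 W.
P_in = P_out/η = 3.3899×10^6/0.854 = 3.9694×10^6 W.
I_p = P_in/V_p = 3.9694×10^6/132000 = 30.1 A.

I_p ≈ 30.1 A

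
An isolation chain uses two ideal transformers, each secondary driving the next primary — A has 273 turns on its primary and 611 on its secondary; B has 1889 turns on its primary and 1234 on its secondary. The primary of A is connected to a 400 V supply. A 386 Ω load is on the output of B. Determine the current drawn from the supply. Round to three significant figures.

After A: V = 400.00 × 611/273 = 895.24 V.
After B: V = 895.24 × 1234/1889 = 584.82 V.
I_load = 584.82/386 = 1.5151 A, so P_out = 584.82 × 1.5151 = 886.05 W.
All ideal ⇒ P_in = P_out, so I_supply = 886.05/400 = 2.22 A.

I_supply ≈ 2.22 A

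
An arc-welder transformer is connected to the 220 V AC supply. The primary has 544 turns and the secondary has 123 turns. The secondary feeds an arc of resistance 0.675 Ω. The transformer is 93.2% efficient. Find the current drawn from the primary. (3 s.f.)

V_s = 220 × 123/544 = 49.743 V.
I_s = V_s/R = 49.743/0.675 = 73.693 A.
P_out = V_s I_s = 49.743 × 73.693 = 3665.7 W.
P_in = P_out/η = 3665.7/0.932 = 3933.1 W.
I_p = P_in/V_p = 3933.1/220 = 17.9 A.

I_p ≈ 17.9 A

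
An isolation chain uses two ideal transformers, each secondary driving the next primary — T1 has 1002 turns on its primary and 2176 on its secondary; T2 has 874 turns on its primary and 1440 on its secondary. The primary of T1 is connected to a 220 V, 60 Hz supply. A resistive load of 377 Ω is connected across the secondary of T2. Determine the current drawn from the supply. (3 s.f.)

Secondary of T1: V = 220.00 × 2176/1002 = 477.76 V.
Secondary of T2: V = 477.76 × 1440/874 = 787.16 V.
I_load = 787.16/377 = 2.0880 A, so P_out = 787.16 × 2.0880 = 1643.6 W.
All ideal ⇒ P_in = P_out, so I_supply = 1643.6/220 = 7.47 A.

I_supply ≈ 7.47 A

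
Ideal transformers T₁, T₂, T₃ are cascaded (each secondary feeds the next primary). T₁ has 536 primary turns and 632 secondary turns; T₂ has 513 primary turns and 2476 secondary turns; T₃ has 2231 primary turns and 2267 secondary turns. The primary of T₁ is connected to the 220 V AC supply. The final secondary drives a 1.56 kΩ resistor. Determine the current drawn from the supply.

Secondary of T₁: V = 220.00 × 632/536 = 259.40 V.
Secondary of T₂: V = 259.40 × 2476/513 = 1252.0 V.
Secondary of T₃: V = 1252.0 × 2267/2231 = 1272.2 V.
I_load = 1272.2/1560 = 0.81552 A, so P_out = 1272.2 × 0.81552 = 1037.5 W.
All ideal ⇒ P_in = P_out, so I_supply = 1037.5/220 = 4.72 A.

I_supply ≈ 4.72 A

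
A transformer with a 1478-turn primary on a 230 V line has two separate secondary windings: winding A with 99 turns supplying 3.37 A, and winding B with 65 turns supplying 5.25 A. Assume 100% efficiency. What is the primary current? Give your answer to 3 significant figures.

I_p ≈ 0.457 A

V_A = 230 × 99/1478 = 15.406 V; V_B = 230 × 65/1478 = 10.115 V.
P_out = V_A I_A + V_B I_B = 15.406×3.37 + 10.115×5.25 = 51.918 + 53.104 = 105.02 W.
Ideal ⇒ P_in = P_out, so I_p = P_out/V_p = 105.02/230 = 0.457 A.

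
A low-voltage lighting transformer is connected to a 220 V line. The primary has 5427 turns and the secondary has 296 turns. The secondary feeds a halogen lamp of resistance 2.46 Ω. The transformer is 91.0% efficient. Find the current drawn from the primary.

V_s = 220 × 296/5427 = 11.999 V.
I_s = V_s/R = 11.999/2.46 = 4.8777 A.
P_out = V_s I_s = 11.999 × 4.8777 = 58.529 W.
P_in = P_out/η = 58.529/0.910 = 64.318 W.
I_p = P_in/V_p = 64.318/220 = 0.292 A.

I_p ≈ 0.292 A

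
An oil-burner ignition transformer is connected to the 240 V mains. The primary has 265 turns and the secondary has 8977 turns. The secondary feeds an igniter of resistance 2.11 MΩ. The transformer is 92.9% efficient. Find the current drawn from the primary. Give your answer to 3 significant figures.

V_s = 240 × 8977/265 = 8130.1 V.
I_s = V_s/R = 8130.1/(2.11×10^6) = 0.0038531 A.
P_out = V_s I_s = 8130.1 × 0.0038531 = 31.326 W.
P_in = P_out/η = 31.326/0.929 = 33.721 W.
I_p = P_in/V_p = 33.721/240 = 0.141 A.

I_p ≈ 0.141 A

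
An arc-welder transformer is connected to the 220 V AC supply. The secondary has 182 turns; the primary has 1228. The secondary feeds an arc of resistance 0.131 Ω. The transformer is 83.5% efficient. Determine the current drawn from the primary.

I_p ≈ 44.2 A

V_s = 220 × 182/1228 = 32.606 V.
I_s = V_s/R = 32.606/0.131 = 248.90 A.
P_out = V_s I_s = 32.606 × 248.90 = 8115.6 W.
P_in = P_out/η = 8115.6/0.835 = 9719.3 W.
I_p = P_in/V_p = 9719.3/220 = 44.2 A.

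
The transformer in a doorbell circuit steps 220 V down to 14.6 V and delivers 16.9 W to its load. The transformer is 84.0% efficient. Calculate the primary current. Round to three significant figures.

P_in = P_out/η = 16.9/0.840 = 20.119 W.
I_p = P_in/V_p = 20.119/220 = 0.0915 A.

I_p ≈ 0.0915 A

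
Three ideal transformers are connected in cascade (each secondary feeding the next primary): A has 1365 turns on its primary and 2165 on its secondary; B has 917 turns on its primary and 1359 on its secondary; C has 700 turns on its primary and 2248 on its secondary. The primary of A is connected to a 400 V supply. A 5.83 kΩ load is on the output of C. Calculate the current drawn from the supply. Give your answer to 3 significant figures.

Secondary of A: V = 400.00 × 2165/1365 = 634.43 V.
Secondary of B: V = 634.43 × 1359/917 = 940.23 V.
Secondary of C: V = 940.23 × 2248/700 = 3019.5 V.
I_load = 3019.5/5830 = 0.51792 A, so P_out = 3019.5 × 0.51792 = 1563.9 W.
All ideal ⇒ P_in = P_out, so I_supply = 1563.9/400 = 3.91 A.

I_supply ≈ 3.91 A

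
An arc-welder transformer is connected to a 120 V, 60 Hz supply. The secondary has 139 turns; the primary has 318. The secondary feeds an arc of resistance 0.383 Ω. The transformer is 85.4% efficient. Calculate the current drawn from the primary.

V_s = 120 × 139/318 = 52.453 V.
I_s = V_s/R = 52.453/0.383 = 136.95 A.
P_out = V_s I_s = 52.453 × 136.95 = 7183.5 W.
P_in = P_out/η = 7183.5/0.854 = 8411.7 W.
I_p = P_in/V_p = 8411.7/120 = 70.1 A.

I_p ≈ 70.1 A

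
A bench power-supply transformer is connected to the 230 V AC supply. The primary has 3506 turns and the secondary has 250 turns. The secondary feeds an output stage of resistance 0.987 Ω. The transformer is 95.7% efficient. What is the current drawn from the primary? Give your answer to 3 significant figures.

V_s = 230 × 250/3506 = 16.400 V.
I_s = V_s/R = 16.400/0.987 = 16.616 A.
P_out = V_s I_s = 16.400 × 16.616 = 272.52 W.
P_in = P_out/η = 272.52/0.957 = 284.76 W.
I_p = P_in/V_p = 284.76/230 = 1.24 A.

I_p ≈ 1.24 A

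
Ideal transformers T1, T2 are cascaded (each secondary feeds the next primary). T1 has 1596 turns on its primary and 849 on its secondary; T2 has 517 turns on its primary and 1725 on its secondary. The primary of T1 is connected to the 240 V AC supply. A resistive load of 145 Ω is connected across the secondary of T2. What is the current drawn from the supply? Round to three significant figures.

After T1: V = 240.00 × 849/1596 = 127.67 V.
After T2: V = 127.67 × 1725/517 = 425.98 V.
I_load = 425.98/145 = 2.9378 A, so P_out = 425.98 × 2.9378 = 1251.4 W.
All ideal ⇒ P_in = P_out, so I_supply = 1251.4/240 = 5.21 A.

I_supply ≈ 5.21 A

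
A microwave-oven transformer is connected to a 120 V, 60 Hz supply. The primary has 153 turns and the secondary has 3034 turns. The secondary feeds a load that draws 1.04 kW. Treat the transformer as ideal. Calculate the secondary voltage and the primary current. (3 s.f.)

V_s = V_p × N_s/N_p = 120 × 3034/153 = 2379.6 V.
I_s = P/V_s = 1040/2379.6 = 0.43705 A.
I_p = I_s × N_s/N_p = 0.43705 × 3034/153 = 8.67 A.

V_s ≈ 2380 V, I_p ≈ 8.67 A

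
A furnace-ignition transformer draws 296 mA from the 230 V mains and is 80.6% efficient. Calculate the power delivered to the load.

P_in = V_p I_p = 230 × 0.296 = 68.080 W.
P_out = η P_in = 0.806 × 68.080 = 54.9 W.

P_out ≈ 54.9 W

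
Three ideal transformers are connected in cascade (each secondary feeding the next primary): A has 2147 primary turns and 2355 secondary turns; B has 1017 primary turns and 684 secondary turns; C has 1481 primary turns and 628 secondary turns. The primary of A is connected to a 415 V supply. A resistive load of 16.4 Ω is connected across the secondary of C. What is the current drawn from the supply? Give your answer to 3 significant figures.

I_supply ≈ 2.48 A

After A: V = 415.00 × 2355/2147 = 455.20 V.
After B: V = 455.20 × 684/1017 = 306.16 V.
After C: V = 306.16 × 628/1481 = 129.82 V.
I_load = 129.82/16.4 = 7.9159 A, so P_out = 129.82 × 7.9159 = 1027.7 W.
All ideal ⇒ P_in = P_out, so I_supply = 1027.7/415 = 2.48 A.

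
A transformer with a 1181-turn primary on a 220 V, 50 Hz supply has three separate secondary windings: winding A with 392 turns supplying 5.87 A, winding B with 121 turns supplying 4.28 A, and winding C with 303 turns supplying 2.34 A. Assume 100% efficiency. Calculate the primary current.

I_p ≈ 2.99 A

V_A = 220 × 392/1181 = 73.023 V; V_B = 220 × 121/1181 = 22.540 V; V_C = 220 × 303/1181 = 56.444 V.
P_out = V_A I_A + V_B I_B + V_C I_C = 73.023×5.87 + 22.540×4.28 + 56.444×2.34 = 428.64 + 96.472 + 132.08 = 657.19 W.
Ideal ⇒ P_in = P_out, so I_p = P_out/V_p = 657.19/220 = 2.99 A.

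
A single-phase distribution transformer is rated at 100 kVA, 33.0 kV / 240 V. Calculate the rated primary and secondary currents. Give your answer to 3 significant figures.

I_p ≈ 3.03 A, I_s ≈ 417 A

I_p = S/V_p = 100000/33000 = 3.03 A.
I_s = S/V_s = 100000/240 = 417 A.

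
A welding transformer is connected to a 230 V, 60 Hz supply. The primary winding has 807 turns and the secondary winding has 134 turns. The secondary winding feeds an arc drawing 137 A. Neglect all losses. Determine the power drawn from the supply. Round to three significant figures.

I_p = I_s × N_s/N_p = 137 × 134/807 = 22.748 A.
P = V_p I_p = 230 × 22.748 = 5230 W.

P ≈ 5230 W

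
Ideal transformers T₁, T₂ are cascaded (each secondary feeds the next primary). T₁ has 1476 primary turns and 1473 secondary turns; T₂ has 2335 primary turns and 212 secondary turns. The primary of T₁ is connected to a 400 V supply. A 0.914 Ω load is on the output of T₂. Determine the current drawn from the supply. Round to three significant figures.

I_supply ≈ 3.59 A

Secondary of T₁: V = 400.00 × 1473/1476 = 399.19 V.
Secondary of T₂: V = 399.19 × 212/2335 = 36.243 V.
I_load = 36.243/0.914 = 39.653 A, so P_out = 36.243 × 39.653 = 1437.2 W.
All ideal ⇒ P_in = P_out, so I_supply = 1437.2/400 = 3.59 A.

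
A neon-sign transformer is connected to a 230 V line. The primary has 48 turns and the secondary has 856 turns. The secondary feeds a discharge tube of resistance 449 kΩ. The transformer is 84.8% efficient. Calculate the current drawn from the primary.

V_s = 230 × 856/48 = 4101.7 V.
I_s = V_s/R = 4101.7/449000 = 0.0091351 A.
P_out = V_s I_s = 4101.7 × 0.0091351 = 37.469 W.
P_in = P_out/η = 37.469/0.848 = 44.185 W.
I_p = P_in/V_p = 44.185/230 = 0.192 A.

I_p ≈ 0.192 A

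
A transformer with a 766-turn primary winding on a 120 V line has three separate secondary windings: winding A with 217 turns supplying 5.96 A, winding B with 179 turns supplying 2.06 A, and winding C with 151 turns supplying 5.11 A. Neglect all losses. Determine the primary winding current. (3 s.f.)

V_A = 120 × 217/766 = 33.995 V; V_B = 120 × 179/766 = 28.042 V; V_C = 120 × 151/766 = 23.655 V.
P_out = V_A I_A + V_B I_B + V_C I_C = 33.995×5.96 + 28.042×2.06 + 23.655×5.11 = 202.61 + 57.766 + 120.88 = 381.25 W.
Ideal ⇒ P_in = P_out, so I_p = P_out/V_p = 381.25/120 = 3.18 A.

I_p ≈ 3.18 A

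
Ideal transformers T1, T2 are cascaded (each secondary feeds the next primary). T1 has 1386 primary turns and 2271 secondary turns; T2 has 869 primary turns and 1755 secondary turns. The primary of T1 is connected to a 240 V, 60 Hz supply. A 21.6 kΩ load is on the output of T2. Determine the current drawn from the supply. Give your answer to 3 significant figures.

I_supply ≈ 0.122 A

Secondary of T1: V = 240.00 × 2271/1386 = 393.25 V.
Secondary of T2: V = 393.25 × 1755/869 = 794.19 V.
I_load = 794.19/21600 = 0.036768 A, so P_out = 794.19 × 0.036768 = 29.201 W.
All ideal ⇒ P_in = P_out, so I_supply = 29.201/240 = 0.122 A.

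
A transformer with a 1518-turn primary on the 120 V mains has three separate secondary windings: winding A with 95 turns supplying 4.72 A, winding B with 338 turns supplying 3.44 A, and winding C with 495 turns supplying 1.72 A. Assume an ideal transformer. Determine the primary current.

V_A = 120 × 95/1518 = 7.5099 V; V_B = 120 × 338/1518 = 26.719 V; V_C = 120 × 495/1518 = 39.130 V.
P_out = V_A I_A + V_B I_B + V_C I_C = 7.5099×4.72 + 26.719×3.44 + 39.130×1.72 = 35.447 + 91.915 + 67.304 = 194.67 W.
Ideal ⇒ P_in = P_out, so I_p = P_out/V_p = 194.67/120 = 1.62 A.

I_p ≈ 1.62 A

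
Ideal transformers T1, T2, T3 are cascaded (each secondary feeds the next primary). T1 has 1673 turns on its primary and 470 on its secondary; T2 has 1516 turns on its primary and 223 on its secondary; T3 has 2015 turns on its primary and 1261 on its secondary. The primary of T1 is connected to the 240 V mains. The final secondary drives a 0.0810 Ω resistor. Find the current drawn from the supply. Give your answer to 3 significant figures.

Secondary of T1: V = 240.00 × 470/1673 = 67.424 V.
Secondary of T2: V = 67.424 × 223/1516 = 9.9179 V.
Secondary of T3: V = 9.9179 × 1261/2015 = 6.2067 V.
I_load = 6.2067/0.0810 = 76.626 A, so P_out = 6.2067 × 76.626 = 475.59 W.
All ideal ⇒ P_in = P_out, so I_supply = 475.59/240 = 1.98 A.

I_supply ≈ 1.98 A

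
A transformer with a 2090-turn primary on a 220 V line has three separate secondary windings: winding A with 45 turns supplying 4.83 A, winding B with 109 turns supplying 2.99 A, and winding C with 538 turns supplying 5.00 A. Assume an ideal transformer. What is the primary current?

I_p ≈ 1.55 A

V_A = 220 × 45/2090 = 4.7368 V; V_B = 220 × 109/2090 = 11.474 V; V_C = 220 × 538/2090 = 56.632 V.
P_out = V_A I_A + V_B I_B + V_C I_C = 4.7368×4.83 + 11.474×2.99 + 56.632×5.00 = 22.879 + 34.306 + 283.16 = 340.34 W.
Ideal ⇒ P_in = P_out, so I_p = P_out/V_p = 340.34/220 = 1.55 A.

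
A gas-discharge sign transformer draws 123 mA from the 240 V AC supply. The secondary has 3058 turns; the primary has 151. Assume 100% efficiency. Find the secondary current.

I_s ≈ 0.00607 A

I_s/I_p = N_p/N_s, so I_s = 0.123 × 151/3058 = 0.00607 A.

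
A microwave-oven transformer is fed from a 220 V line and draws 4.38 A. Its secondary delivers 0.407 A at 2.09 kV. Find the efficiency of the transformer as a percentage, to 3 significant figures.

η ≈ 88.3%

P_in = 220 × 4.38 = 963.600 W.
P_out = 2090 × 0.407 = 850.630 W.
η = P_out/P_in = 850.630/963.600 = 0.883.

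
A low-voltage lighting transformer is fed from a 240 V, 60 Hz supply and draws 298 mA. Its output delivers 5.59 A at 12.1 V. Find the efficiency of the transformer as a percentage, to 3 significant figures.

η ≈ 94.6%

P_in = 240 × 0.298 = 71.5200 W.
P_out = 12.1 × 5.59 = 67.6390 W.
η = P_out/P_in = 67.6390/71.5200 = 0.946.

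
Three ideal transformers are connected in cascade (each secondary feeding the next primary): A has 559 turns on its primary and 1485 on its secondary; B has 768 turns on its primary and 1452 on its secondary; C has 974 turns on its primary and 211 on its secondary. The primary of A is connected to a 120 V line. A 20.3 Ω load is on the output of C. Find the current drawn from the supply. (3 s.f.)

Secondary of A: V = 120.00 × 1485/559 = 318.78 V.
Secondary of B: V = 318.78 × 1452/768 = 602.70 V.
Secondary of C: V = 602.70 × 211/974 = 130.56 V.
I_load = 130.56/20.3 = 6.4317 A, so P_out = 130.56 × 6.4317 = 839.76 W.
All ideal ⇒ P_in = P_out, so I_supply = 839.76/120 = 7.00 A.

I_supply ≈ 7.00 A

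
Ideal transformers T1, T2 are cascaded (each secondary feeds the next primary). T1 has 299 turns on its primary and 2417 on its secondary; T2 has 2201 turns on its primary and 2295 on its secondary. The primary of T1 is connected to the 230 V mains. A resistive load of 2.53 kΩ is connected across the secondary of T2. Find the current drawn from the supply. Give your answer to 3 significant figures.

Secondary of T1: V = 230.00 × 2417/299 = 1859.2 V.
Secondary of T2: V = 1859.2 × 2295/2201 = 1938.6 V.
I_load = 1938.6/2530 = 0.76626 A, so P_out = 1938.6 × 0.76626 = 1485.5 W.
All ideal ⇒ P_in = P_out, so I_supply = 1485.5/230 = 6.46 A.

I_supply ≈ 6.46 A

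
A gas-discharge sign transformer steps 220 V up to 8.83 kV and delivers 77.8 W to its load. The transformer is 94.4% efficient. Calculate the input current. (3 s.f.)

I_in ≈ 0.375 A

P_in = P_out/η = 77.8/0.944 = 82.415 W.
I_in = P_in/V_in = 82.415/220 = 0.375 A.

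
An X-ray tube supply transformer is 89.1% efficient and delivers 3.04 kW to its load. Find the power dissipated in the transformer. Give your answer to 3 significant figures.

P_in = P_out/η = 3040/0.891 = 3411.90 W.
P_loss = P_in − P_out = 3411.90 − 3040 = 372 W.

P_loss ≈ 372 W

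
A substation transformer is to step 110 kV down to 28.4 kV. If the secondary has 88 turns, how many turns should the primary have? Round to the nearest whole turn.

N_p = 341 turns

N_p/N_s = V_p/V_s, so N_p = 88 × 110000/28400 = 340.8 ≈ 341 turns.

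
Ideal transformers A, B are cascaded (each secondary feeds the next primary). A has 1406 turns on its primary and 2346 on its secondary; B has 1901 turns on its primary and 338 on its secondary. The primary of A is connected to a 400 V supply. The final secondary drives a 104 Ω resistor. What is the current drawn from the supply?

I_supply ≈ 0.339 A

After A: V = 400.00 × 2346/1406 = 667.43 V.
After B: V = 667.43 × 338/1901 = 118.67 V.
I_load = 118.67/104 = 1.1410 A, so P_out = 118.67 × 1.1410 = 135.41 W.
All ideal ⇒ P_in = P_out, so I_supply = 135.41/400 = 0.339 A.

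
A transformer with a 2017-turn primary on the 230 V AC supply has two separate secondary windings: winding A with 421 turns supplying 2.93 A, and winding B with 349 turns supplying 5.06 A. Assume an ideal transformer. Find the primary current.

I_p ≈ 1.49 A

V_A = 230 × 421/2017 = 48.007 V; V_B = 230 × 349/2017 = 39.797 V.
P_out = V_A I_A + V_B I_B = 48.007×2.93 + 39.797×5.06 = 140.66 + 201.37 = 342.03 W.
Ideal ⇒ P_in = P_out, so I_p = P_out/V_p = 342.03/230 = 1.49 A.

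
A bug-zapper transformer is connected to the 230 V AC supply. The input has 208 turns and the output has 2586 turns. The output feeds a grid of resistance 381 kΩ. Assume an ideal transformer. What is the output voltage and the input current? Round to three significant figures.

V_out ≈ 2860 V, I_in ≈ 0.0933 A

V_out = V_in × N_out/N_in = 230 × 2586/208 = 2859.5 V.
I_out = V_out/R = 2859.5/381000 = 0.0075053 A.
I_in = I_out × N_out/N_in = 0.0075053 × 2586/208 = 0.0933 A.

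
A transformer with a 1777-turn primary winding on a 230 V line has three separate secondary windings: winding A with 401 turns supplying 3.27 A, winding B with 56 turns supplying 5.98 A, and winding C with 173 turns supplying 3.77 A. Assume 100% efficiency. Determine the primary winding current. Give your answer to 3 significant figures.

I_p ≈ 1.29 A

V_A = 230 × 401/1777 = 51.902 V; V_B = 230 × 56/1777 = 7.2482 V; V_C = 230 × 173/1777 = 22.392 V.
P_out = V_A I_A + V_B I_B + V_C I_C = 51.902×3.27 + 7.2482×5.98 + 22.392×3.77 = 169.72 + 43.344 + 84.417 = 297.48 W.
Ideal ⇒ P_in = P_out, so I_p = P_out/V_p = 297.48/230 = 1.29 A.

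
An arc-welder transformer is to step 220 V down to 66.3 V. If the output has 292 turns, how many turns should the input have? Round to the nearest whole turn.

N_in/N_out = V_in/V_out, so N_in = 292 × 220/66.3 = 968.9 ≈ 969 turns.

N_in = 969 turns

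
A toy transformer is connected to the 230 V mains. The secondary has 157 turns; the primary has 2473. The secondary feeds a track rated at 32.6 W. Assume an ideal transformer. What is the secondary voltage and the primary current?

V_s ≈ 14.6 V, I_p ≈ 0.142 A

V_s = V_p × N_s/N_p = 230 × 157/2473 = 14.602 V.
I_s = P/V_s = 32.6/14.602 = 2.2326 A.
I_p = I_s × N_s/N_p = 2.2326 × 157/2473 = 0.142 A.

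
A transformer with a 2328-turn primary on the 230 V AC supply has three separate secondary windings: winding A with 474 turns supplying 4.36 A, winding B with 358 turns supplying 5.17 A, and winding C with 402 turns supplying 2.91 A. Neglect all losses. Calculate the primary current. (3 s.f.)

V_A = 230 × 474/2328 = 46.830 V; V_B = 230 × 358/2328 = 35.369 V; V_C = 230 × 402/2328 = 39.716 V.
P_out = V_A I_A + V_B I_B + V_C I_C = 46.830×4.36 + 35.369×5.17 + 39.716×2.91 = 204.18 + 182.86 + 115.58 = 502.61 W.
Ideal ⇒ P_in = P_out, so I_p = P_out/V_p = 502.61/230 = 2.19 A.

I_p ≈ 2.19 A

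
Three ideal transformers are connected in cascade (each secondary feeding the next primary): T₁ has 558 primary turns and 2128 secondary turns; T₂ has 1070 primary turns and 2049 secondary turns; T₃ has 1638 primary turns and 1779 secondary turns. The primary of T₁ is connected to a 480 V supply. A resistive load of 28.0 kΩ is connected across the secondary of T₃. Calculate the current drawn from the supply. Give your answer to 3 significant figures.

Secondary of T₁: V = 480.00 × 2128/558 = 1830.5 V.
Secondary of T₂: V = 1830.5 × 2049/1070 = 3505.4 V.
Secondary of T₃: V = 3505.4 × 1779/1638 = 3807.1 V.
I_load = 3807.1/28000 = 0.13597 A, so P_out = 3807.1 × 0.13597 = 517.65 W.
All ideal ⇒ P_in = P_out, so I_supply = 517.65/480 = 1.08 A.

I_supply ≈ 1.08 A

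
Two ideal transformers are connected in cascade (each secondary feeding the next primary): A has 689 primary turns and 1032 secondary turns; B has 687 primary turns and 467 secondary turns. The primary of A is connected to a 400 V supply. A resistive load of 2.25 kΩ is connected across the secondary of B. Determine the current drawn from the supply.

I_supply ≈ 0.184 A

Secondary of A: V = 400.00 × 1032/689 = 599.13 V.
Secondary of B: V = 599.13 × 467/687 = 407.27 V.
I_load = 407.27/2250 = 0.18101 A, so P_out = 407.27 × 0.18101 = 73.719 W.
All ideal ⇒ P_in = P_out, so I_supply = 73.719/400 = 0.184 A.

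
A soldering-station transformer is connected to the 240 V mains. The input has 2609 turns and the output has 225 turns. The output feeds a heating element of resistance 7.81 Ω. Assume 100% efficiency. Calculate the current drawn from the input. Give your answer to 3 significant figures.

V_out = V_in × N_out/N_in = 240 × 225/2609 = 20.698 V.
I_out = V_out/R = 20.698/7.81 = 2.6501 A.
For an ideal transformer I_in N_in = I_out N_out, so I_in = 2.6501 × 225/2609 = 0.229 A.

I_in ≈ 0.229 A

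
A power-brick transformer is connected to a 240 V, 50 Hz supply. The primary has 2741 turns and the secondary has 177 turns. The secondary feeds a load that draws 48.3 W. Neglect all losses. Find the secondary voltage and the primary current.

V_s = V_p × N_s/N_p = 240 × 177/2741 = 15.498 V.
I_s = P/V_s = 48.3/15.498 = 3.1165 A.
I_p = I_s × N_s/N_p = 3.1165 × 177/2741 = 0.201 A.

V_s ≈ 15.5 V, I_p ≈ 0.201 A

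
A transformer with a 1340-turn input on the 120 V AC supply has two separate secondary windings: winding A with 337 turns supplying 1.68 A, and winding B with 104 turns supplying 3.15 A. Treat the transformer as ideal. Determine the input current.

V_A = 120 × 337/1340 = 30.179 V; V_B = 120 × 104/1340 = 9.3134 V.
P_out = V_A I_A + V_B I_B = 30.179×1.68 + 9.3134×3.15 = 50.701 + 29.337 = 80.038 W.
Ideal ⇒ P_in = P_out, so I_in = P_out/V_in = 80.038/120 = 0.667 A.

I_in ≈ 0.667 A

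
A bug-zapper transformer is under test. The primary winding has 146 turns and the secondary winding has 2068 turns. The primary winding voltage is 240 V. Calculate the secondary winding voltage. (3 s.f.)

V_s/V_p = N_s/N_p, so V_s = 240 × 2068/146 = 3400 V.

V_s ≈ 3400 V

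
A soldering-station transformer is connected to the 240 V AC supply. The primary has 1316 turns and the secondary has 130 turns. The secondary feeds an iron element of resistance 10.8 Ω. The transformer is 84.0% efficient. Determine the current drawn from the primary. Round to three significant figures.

I_p ≈ 0.258 A

V_s = 240 × 130/1316 = 23.708 V.
I_s = V_s/R = 23.708/10.8 = 2.1952 A.
P_out = V_s I_s = 23.708 × 2.1952 = 52.044 W.
P_in = P_out/η = 52.044/0.840 = 61.958 W.
I_p = P_in/V_p = 61.958/240 = 0.258 A.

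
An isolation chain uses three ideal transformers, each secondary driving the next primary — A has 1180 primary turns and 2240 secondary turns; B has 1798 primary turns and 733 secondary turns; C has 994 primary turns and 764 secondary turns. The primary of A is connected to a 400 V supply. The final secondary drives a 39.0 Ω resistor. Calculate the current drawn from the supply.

Secondary of A: V = 400.00 × 2240/1180 = 759.32 V.
Secondary of B: V = 759.32 × 733/1798 = 309.56 V.
Secondary of C: V = 309.56 × 764/994 = 237.93 V.
I_load = 237.93/39.0 = 6.1007 A, so P_out = 237.93 × 6.1007 = 1451.5 W.
All ideal ⇒ P_in = P_out, so I_supply = 1451.5/400 = 3.63 A.

I_supply ≈ 3.63 A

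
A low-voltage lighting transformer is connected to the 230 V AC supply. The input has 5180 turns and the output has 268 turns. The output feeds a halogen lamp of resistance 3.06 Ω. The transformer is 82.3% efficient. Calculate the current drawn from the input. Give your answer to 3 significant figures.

V_out = 230 × 268/5180 = 11.900 V.
I_out = V_out/R = 11.900/3.06 = 3.8888 A.
P_out = V_out I_out = 11.900 × 3.8888 = 46.275 W.
P_in = P_out/η = 46.275/0.823 = 56.227 W.
I_in = P_in/V_in = 56.227/230 = 0.244 A.

I_in ≈ 0.244 A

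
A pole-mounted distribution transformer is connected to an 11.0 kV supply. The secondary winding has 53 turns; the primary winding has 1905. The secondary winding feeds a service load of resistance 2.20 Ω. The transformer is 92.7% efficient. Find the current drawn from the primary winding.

I_p ≈ 4.17 A

V_s = 11000 × 53/1905 = 306.04 V.
I_s = V_s/R = 306.04/2.20 = 139.11 A.
P_out = V_s I_s = 306.04 × 139.11 = 42572 W.
P_in = P_out/η = 42572/0.927 = 45925 W.
I_p = P_in/V_p = 45925/11000 = 4.17 A.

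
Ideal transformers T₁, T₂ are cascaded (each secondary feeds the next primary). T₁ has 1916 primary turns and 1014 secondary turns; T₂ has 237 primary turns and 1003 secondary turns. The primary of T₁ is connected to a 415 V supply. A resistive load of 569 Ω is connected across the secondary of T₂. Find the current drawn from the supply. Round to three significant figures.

I_supply ≈ 3.66 A

After T₁: V = 415.00 × 1014/1916 = 219.63 V.
After T₂: V = 219.63 × 1003/237 = 929.49 V.
I_load = 929.49/569 = 1.6335 A, so P_out = 929.49 × 1.6335 = 1518.4 W.
All ideal ⇒ P_in = P_out, so I_supply = 1518.4/415 = 3.66 A.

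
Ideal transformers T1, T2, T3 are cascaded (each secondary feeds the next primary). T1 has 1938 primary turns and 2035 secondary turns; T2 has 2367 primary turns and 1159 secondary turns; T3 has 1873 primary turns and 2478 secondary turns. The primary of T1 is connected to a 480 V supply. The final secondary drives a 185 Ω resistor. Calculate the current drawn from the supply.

I_supply ≈ 1.20 A

Secondary of T1: V = 480.00 × 2035/1938 = 504.02 V.
Secondary of T2: V = 504.02 × 1159/2367 = 246.80 V.
Secondary of T3: V = 246.80 × 2478/1873 = 326.51 V.
I_load = 326.51/185 = 1.7649 A, so P_out = 326.51 × 1.7649 = 576.27 W.
All ideal ⇒ P_in = P_out, so I_supply = 576.27/480 = 1.20 A.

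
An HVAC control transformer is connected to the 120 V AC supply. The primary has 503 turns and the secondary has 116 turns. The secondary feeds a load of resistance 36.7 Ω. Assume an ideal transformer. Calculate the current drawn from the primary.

V_s = V_p × N_s/N_p = 120 × 116/503 = 27.674 V.
I_s = V_s/R = 27.674/36.7 = 0.75406 A.
For an ideal transformer I_p N_p = I_s N_s, so I_p = 0.75406 × 116/503 = 0.174 A.

I_p ≈ 0.174 A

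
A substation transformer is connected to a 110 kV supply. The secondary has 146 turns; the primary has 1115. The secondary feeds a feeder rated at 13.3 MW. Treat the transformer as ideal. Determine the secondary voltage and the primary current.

V_s = V_p × N_s/N_p = 110000 × 146/1115 = 14404 V.
I_s = P/V_s = 1.33×10^7/14404 = 923.38 A.
I_p = I_s × N_s/N_p = 923.38 × 146/1115 = 121 A.

V_s ≈ 14400 V, I_p ≈ 121 A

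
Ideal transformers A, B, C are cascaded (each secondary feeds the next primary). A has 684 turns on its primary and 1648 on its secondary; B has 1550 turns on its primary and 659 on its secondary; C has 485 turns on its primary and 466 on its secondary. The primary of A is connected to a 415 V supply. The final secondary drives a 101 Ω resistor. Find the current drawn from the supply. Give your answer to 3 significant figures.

After A: V = 415.00 × 1648/684 = 999.88 V.
After B: V = 999.88 × 659/1550 = 425.11 V.
After C: V = 425.11 × 466/485 = 408.46 V.
I_load = 408.46/101 = 4.0441 A, so P_out = 408.46 × 4.0441 = 1651.9 W.
All ideal ⇒ P_in = P_out, so I_supply = 1651.9/415 = 3.98 A.

I_supply ≈ 3.98 A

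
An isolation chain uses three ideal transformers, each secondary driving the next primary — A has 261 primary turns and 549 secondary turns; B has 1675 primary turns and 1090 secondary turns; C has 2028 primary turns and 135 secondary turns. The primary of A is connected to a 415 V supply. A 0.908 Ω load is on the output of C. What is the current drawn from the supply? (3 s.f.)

I_supply ≈ 3.79 A

After A: V = 415.00 × 549/261 = 872.93 V.
After B: V = 872.93 × 1090/1675 = 568.06 V.
After C: V = 568.06 × 135/2028 = 37.814 V.
I_load = 37.814/0.908 = 41.646 A, so P_out = 37.814 × 41.646 = 1574.8 W.
All ideal ⇒ P_in = P_out, so I_supply = 1574.8/415 = 3.79 A.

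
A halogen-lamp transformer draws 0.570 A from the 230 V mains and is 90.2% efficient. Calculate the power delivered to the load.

P_in = V_p I_p = 230 × 0.570 = 131.10 W.
P_out = η P_in = 0.902 × 131.10 = 118 W.

P_out ≈ 118 W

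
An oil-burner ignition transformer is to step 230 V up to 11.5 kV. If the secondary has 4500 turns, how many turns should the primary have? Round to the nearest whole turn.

N_p/N_s = V_p/V_s, so N_p = 4500 × 230/11500 = 90.0 ≈ 90 turns.

N_p = 90 turns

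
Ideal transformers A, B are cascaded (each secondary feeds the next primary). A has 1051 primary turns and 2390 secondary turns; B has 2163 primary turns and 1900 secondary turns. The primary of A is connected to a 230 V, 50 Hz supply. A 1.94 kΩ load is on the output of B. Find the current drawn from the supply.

I_supply ≈ 0.473 A

Secondary of A: V = 230.00 × 2390/1051 = 523.03 V.
Secondary of B: V = 523.03 × 1900/2163 = 459.43 V.
I_load = 459.43/1940 = 0.23682 A, so P_out = 459.43 × 0.23682 = 108.80 W.
All ideal ⇒ P_in = P_out, so I_supply = 108.80/230 = 0.473 A.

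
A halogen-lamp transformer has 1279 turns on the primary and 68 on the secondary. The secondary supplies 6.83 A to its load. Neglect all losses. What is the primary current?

For an ideal transformer I_p/I_s = N_s/N_p, so I_p = 6.83 × 68/1279 = 0.363 A.

I_p ≈ 0.363 A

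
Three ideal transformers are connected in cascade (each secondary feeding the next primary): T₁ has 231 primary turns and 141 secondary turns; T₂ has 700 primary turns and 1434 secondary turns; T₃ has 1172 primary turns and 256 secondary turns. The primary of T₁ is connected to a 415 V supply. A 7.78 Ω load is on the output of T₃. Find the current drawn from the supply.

Secondary of T₁: V = 415.00 × 141/231 = 253.31 V.
Secondary of T₂: V = 253.31 × 1434/700 = 518.93 V.
Secondary of T₃: V = 518.93 × 256/1172 = 113.35 V.
I_load = 113.35/7.78 = 14.569 A, so P_out = 113.35 × 14.569 = 1651.4 W.
All ideal ⇒ P_in = P_out, so I_supply = 1651.4/415 = 3.98 A.

I_supply ≈ 3.98 A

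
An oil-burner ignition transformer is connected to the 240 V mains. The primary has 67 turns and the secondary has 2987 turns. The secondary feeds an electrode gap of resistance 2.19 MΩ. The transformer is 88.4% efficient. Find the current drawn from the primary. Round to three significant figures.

I_p ≈ 0.246 A

V_s = 240 × 2987/67 = 10700 V.
I_s = V_s/R = 10700/(2.19×10^6) = 0.0048857 A.
P_out = V_s I_s = 10700 × 0.0048857 = 52.276 W.
P_in = P_out/η = 52.276/0.884 = 59.135 W.
I_p = P_in/V_p = 59.135/240 = 0.246 A.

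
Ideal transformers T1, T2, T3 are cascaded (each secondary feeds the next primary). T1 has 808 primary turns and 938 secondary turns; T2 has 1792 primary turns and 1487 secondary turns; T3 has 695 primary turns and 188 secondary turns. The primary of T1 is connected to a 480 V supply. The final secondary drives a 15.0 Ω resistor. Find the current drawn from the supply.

Secondary of T1: V = 480.00 × 938/808 = 557.23 V.
Secondary of T2: V = 557.23 × 1487/1792 = 462.39 V.
Secondary of T3: V = 462.39 × 188/695 = 125.08 V.
I_load = 125.08/15.0 = 8.3385 A, so P_out = 125.08 × 8.3385 = 1043.0 W.
All ideal ⇒ P_in = P_out, so I_supply = 1043.0/480 = 2.17 A.

I_supply ≈ 2.17 A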